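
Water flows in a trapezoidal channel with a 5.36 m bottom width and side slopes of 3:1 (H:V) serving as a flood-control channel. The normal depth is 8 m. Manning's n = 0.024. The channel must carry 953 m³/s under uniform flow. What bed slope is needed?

With bottom width b = 5.36 m and side slope z = 3: A = (b + zy)y = (5.36 + 3×8)×8 = 234.9 m²; P = b + 2y√(1+z²) = 5.36 + 2×8×3.162 = 55.96 m.
Hydraulic radius R = A/P = 234.9/55.96 = 4.198 m.
From Manning's equation, S = [nQ / (1 A R^(2/3))]² = [0.024 × 953 / (1 × 234.9 × 4.198^(2/3))]² = 0.0014.

S = 0.0014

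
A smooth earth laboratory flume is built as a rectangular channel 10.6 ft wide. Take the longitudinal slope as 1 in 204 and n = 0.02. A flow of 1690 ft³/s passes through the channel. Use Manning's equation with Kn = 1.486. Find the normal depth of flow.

y_n = 12.7 ft

Manning's equation rearranged: A R^(2/3) = nQ / (1.486·√S) = 0.02 × 1690 / (1.486 × √0.004902) = 324.9.
At y = 8.99 ft: A R^(2/3) = 212.7 — too small.
At y = 12.7 ft: A R^(2/3) = 324.3 — ≈ 324.9.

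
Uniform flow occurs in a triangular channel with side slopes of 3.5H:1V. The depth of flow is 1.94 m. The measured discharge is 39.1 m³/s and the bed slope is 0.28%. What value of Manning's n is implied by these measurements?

For a triangular section with side slope z = 3.5: A = zy² = 3.5×1.94² = 13.17 m²; P = 2y√(1+z²) = 2×1.94×3.64 = 14.12 m.
Hydraulic radius R = A/P = 13.17/14.12 = 0.9327 m.
Rearranging Manning's equation: n = (1/Q) A R^(2/3) S^(1/2) = (1/39.1) × 13.17 × 0.9327^(2/3) × √0.0028 = 0.017.

n = 0.017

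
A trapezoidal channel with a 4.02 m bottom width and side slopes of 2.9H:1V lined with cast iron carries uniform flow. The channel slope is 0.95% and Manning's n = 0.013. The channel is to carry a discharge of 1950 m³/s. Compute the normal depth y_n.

Manning's equation rearranged: A R^(2/3) = nQ / (1·√S) = 0.013 × 1950 / (√0.0095) = 260.1.
Try y = 4.16 m: A R^(2/3) = 115.4 — short.
Try y = 5.85 m: A R^(2/3) = 259.6 — matches.

y_n = 5.85 m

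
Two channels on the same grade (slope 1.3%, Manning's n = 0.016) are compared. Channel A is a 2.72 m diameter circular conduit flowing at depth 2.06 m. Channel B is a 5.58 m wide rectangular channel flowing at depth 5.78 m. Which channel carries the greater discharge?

channel B

Channel A: For a circular section of diameter D = 2.72 m at depth y = 2.06 m, the central angle is θ = 2 arccos(1 − 2y/D) = 4.223 rad. Then A = (D²/8)(θ − sin θ) = 4.722 m² and P = Dθ/2 = 5.743 m. Hydraulic radius R = A/P = 4.722/5.743 = 0.8221 m. Q_A = (1/0.016)·4.722·0.8221^(2/3)·√0.013 = 29.53 m³/s.
Channel B: Flow area A = b·y = 5.58 × 5.78 = 32.25 m². Wetted perimeter P = b + 2y = 5.58 + 2×5.78 = 17.14 m. Hydraulic radius R = A/P = 32.25/17.14 = 1.882 m. Q_B = (1/0.016)·32.25·1.882^(2/3)·√0.013 = 350.3 m³/s.
Q_A = 29.53 m³/s vs Q_B = 350.3 m³/s, so channel B carries more.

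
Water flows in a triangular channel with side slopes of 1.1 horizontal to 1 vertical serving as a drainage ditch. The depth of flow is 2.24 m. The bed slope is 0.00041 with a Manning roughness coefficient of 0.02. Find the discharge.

Q = 4.93 m³/s

For a triangular section with side slope z = 1.1: A = zy² = 1.1×2.24² = 5.519 m²; P = 2y√(1+z²) = 2×2.24×1.487 = 6.66 m.
Hydraulic radius R = A/P = 5.519/6.66 = 0.8287 m.
Manning's equation: Q = (1/n) A R^(2/3) S^(1/2) = (1/0.02) × 5.519 × 0.8287^(2/3) × 0.00041^(1/2) = 4.93 m³/s.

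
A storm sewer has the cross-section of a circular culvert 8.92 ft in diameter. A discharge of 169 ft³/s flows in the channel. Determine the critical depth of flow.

y_c = 3.14 ft

At critical depth, Q² T / (g A³) = 1, i.e. A³/T = Q²/g = 169²/32.2 = 887.
Trying y = 3.69 ft: A³/T = 1656 — over.
Trying y = 2.16 ft: A³/T = 208.5 — short.
Trying y = 3.14 ft: A³/T = 889.9 — matches.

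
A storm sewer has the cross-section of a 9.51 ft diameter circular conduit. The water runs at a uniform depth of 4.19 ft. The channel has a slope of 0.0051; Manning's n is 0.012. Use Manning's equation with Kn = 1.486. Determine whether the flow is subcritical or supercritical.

For a circular section of diameter D = 9.51 ft at depth y = 4.19 ft, the central angle is θ = 2 arccos(1 − 2y/D) = 2.903 rad. Then A = (D²/8)(θ − sin θ) = 30.16 ft² and P = Dθ/2 = 13.81 ft.
Hydraulic radius R = A/P = 30.16/13.81 = 2.184 ft.
V = (1.486/n) R^(2/3) √S = (1.486/0.012) × 2.184^(2/3) × √0.0051 = 14.89 ft/s. Hydraulic depth D_h = A/T = 30.16/9.443 = 3.194 ft.
Froude number Fr = V/√(g·D_h) = 14.89/√(32.2×3.194) = 1.47, which is greater than 1, so the flow is supercritical.

supercritical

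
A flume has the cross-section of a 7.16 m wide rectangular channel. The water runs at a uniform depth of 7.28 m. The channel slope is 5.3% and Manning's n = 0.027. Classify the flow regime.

supercritical

Flow area A = b·y = 7.16 × 7.28 = 52.12 m². Wetted perimeter P = b + 2y = 7.16 + 2×7.28 = 21.72 m.
Hydraulic radius R = A/P = 52.12/21.72 = 2.4 m.
V = (1/n) R^(2/3) √S = (1/0.027) × 2.4^(2/3) × √0.053 = 15.28 m/s. Hydraulic depth D_h = A/T = 52.12/7.16 = 7.28 m.
Froude number Fr = V/√(g·D_h) = 15.28/√(9.81×7.28) = 1.81, which is greater than 1, so the flow is supercritical.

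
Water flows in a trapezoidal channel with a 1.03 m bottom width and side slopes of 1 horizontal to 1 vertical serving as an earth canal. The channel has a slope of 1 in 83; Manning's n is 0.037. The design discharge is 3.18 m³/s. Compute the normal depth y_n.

y_n = 0.899 m

Manning's equation rearranged: A R^(2/3) = nQ / (1·√S) = 0.037 × 3.18 / (√0.01205) = 1.072.
Trying y = 1.01 m: A R^(2/3) = 1.35 — too large.
Trying y = 0.642 m: A R^(2/3) = 0.5604 — too small.
Trying y = 0.899 m: A R^(2/3) = 1.071 — close enough.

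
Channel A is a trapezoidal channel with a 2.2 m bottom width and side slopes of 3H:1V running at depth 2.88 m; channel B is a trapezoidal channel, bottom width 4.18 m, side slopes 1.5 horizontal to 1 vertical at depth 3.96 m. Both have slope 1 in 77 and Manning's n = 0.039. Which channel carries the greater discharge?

channel B

Channel A: With bottom width b = 2.2 m and side slope z = 3: A = (b + zy)y = (2.2 + 3×2.88)×2.88 = 31.22 m²; P = b + 2y√(1+z²) = 2.2 + 2×2.88×3.162 = 20.41 m. Hydraulic radius R = A/P = 31.22/20.41 = 1.529 m. Q_A = (1/0.039)·31.22·1.529^(2/3)·√0.01299 = 121.1 m³/s.
Channel B: With bottom width b = 4.18 m and side slope z = 1.5: A = (b + zy)y = (4.18 + 1.5×3.96)×3.96 = 40.08 m²; P = b + 2y√(1+z²) = 4.18 + 2×3.96×1.803 = 18.46 m. Hydraulic radius R = A/P = 40.08/18.46 = 2.171 m. Q_B = (1/0.039)·40.08·2.171^(2/3)·√0.01299 = 196.3 m³/s.
Q_A = 121.1 m³/s vs Q_B = 196.3 m³/s, so channel B carries more.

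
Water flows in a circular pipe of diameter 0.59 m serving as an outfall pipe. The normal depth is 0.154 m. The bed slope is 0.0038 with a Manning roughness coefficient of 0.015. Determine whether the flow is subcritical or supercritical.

For a circular section of diameter D = 0.59 m at depth y = 0.154 m, the central angle is θ = 2 arccos(1 − 2y/D) = 2.145 rad. Then A = (D²/8)(θ − sin θ) = 0.05679 m² and P = Dθ/2 = 0.6328 m.
Hydraulic radius R = A/P = 0.05679/0.6328 = 0.08976 m.
V = (1/n) R^(2/3) √S = (1/0.015) × 0.08976^(2/3) × √0.0038 = 0.8239 m/s. Hydraulic depth D_h = A/T = 0.05679/0.5182 = 0.1096 m.
Froude number Fr = V/√(g·D_h) = 0.8239/√(9.81×0.1096) = 0.795, which is less than 1, so the flow is subcritical.

subcritical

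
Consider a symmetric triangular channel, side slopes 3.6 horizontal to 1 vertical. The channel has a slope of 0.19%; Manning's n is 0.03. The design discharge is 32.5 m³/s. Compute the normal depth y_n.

Manning's equation rearranged: A R^(2/3) = nQ / (1·√S) = 0.03 × 32.5 / (√0.0019) = 22.37.
Try y = 2.77 m: A R^(2/3) = 33.48 — high.
Try y = 1.98 m: A R^(2/3) = 13.68 — low.
Try y = 2.38 m: A R^(2/3) = 22.34 — close enough.

y_n = 2.38 m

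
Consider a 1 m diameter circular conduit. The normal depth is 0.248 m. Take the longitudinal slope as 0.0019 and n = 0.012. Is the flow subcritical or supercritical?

subcritical

For a circular section of diameter D = 1 m at depth y = 0.248 m, the central angle is θ = 2 arccos(1 − 2y/D) = 2.085 rad. Then A = (D²/8)(θ − sin θ) = 0.1518 m² and P = Dθ/2 = 1.043 m.
Hydraulic radius R = A/P = 0.1518/1.043 = 0.1456 m.
V = (1/n) R^(2/3) √S = (1/0.012) × 0.1456^(2/3) × √0.0019 = 1.005 m/s. Hydraulic depth D_h = A/T = 0.1518/0.8637 = 0.1758 m.
Froude number Fr = V/√(g·D_h) = 1.005/√(9.81×0.1758) = 0.766, which is less than 1, so the flow is subcritical.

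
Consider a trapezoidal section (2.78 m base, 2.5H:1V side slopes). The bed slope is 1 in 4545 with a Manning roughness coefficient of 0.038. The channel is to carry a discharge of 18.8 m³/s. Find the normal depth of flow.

Manning's equation rearranged: A R^(2/3) = nQ / (1·√S) = 0.038 × 18.8 / (√0.00022) = 48.16.
Try y = 3.87 m: A R^(2/3) = 77.55 — over.
Try y = 2.75 m: A R^(2/3) = 34.94 — short.
Try y = 3.16 m: A R^(2/3) = 48.16 — matches.

y_n = 3.16 m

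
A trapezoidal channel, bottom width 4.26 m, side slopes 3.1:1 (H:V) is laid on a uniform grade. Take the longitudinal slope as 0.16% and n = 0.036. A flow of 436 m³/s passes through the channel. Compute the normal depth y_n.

Manning's equation rearranged: A R^(2/3) = nQ / (1·√S) = 0.036 × 436 / (√0.0016) = 392.4.
Try y = 5.98 m: A R^(2/3) = 293.2 — low.
Try y = 7.48 m: A R^(2/3) = 506.5 — high.
Try y = 6.74 m: A R^(2/3) = 392.3 — matches.

y_n = 6.74 m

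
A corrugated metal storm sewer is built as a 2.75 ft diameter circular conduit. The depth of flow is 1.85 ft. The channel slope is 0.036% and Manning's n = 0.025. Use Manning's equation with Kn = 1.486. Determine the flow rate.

For a circular section of diameter D = 2.75 ft at depth y = 1.85 ft, the central angle is θ = 2 arccos(1 − 2y/D) = 3.847 rad. Then A = (D²/8)(θ − sin θ) = 4.25 ft² and P = Dθ/2 = 5.29 ft.
Hydraulic radius R = A/P = 4.25/5.29 = 0.8034 ft.
Manning's equation: Q = (1.486/n) A R^(2/3) S^(1/2) = (1.486/0.025) × 4.25 × 0.8034^(2/3) × 0.00036^(1/2) = 4.14 ft³/s.

Q = 4.14 ft³/s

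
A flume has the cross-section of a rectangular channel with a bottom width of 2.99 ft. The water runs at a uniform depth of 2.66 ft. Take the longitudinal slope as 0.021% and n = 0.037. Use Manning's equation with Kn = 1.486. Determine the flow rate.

Q = 4.5 ft³/s

Flow area A = b·y = 2.99 × 2.66 = 7.953 ft². Wetted perimeter P = b + 2y = 2.99 + 2×2.66 = 8.31 ft.
Hydraulic radius R = A/P = 7.953/8.31 = 0.9571 ft.
Manning's equation: Q = (1.486/n) A R^(2/3) S^(1/2) = (1.486/0.037) × 7.953 × 0.9571^(2/3) × 0.00021^(1/2) = 4.5 ft³/s.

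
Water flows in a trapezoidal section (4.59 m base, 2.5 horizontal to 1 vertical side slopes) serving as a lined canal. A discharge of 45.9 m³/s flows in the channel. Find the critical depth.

y_c = 1.62 m

At critical depth, Q² T / (g A³) = 1, i.e. A³/T = Q²/g = 45.9²/9.81 = 214.8.
At y = 1.99 m: A³/T = 474.3 — high.
At y = 1.24 m: A³/T = 80.36 — low.
At y = 1.62 m: A³/T = 216.1 — close enough.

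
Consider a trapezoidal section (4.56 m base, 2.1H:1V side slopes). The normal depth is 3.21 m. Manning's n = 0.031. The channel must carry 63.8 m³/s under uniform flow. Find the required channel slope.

With bottom width b = 4.56 m and side slope z = 2.1: A = (b + zy)y = (4.56 + 2.1×3.21)×3.21 = 36.28 m²; P = b + 2y√(1+z²) = 4.56 + 2×3.21×2.326 = 19.49 m.
Hydraulic radius R = A/P = 36.28/19.49 = 1.861 m.
From Manning's equation, S = [nQ / (1 A R^(2/3))]² = [0.031 × 63.8 / (1 × 36.28 × 1.861^(2/3))]² = 0.0013.

S = 0.0013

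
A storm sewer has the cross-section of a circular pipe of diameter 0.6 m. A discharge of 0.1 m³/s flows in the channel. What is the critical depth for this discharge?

At critical depth, Q² T / (g A³) = 1, i.e. A³/T = Q²/g = 0.1²/9.81 = 0.001019.
Try y = 0.253 m: A³/T = 0.002454 — high.
Try y = 0.14 m: A³/T = 0.0002484 — low.
Try y = 0.201 m: A³/T = 0.001012 — close enough.

y_c = 0.201 m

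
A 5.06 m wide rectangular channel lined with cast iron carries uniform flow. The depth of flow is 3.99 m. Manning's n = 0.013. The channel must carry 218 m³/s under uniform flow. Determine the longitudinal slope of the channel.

S = 0.011

Flow area A = b·y = 5.06 × 3.99 = 20.19 m². Wetted perimeter P = b + 2y = 5.06 + 2×3.99 = 13.04 m.
Hydraulic radius R = A/P = 20.19/13.04 = 1.548 m.
From Manning's equation, S = [nQ / (1 A R^(2/3))]² = [0.013 × 218 / (1 × 20.19 × 1.548^(2/3))]² = 0.011.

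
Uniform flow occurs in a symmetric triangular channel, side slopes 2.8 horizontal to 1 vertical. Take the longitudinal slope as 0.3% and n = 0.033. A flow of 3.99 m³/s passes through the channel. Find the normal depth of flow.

y_n = 1.14 m

Manning's equation rearranged: A R^(2/3) = nQ / (1·√S) = 0.033 × 3.99 / (√0.003) = 2.404.
Try y = 0.83 m: A R^(2/3) = 1.031 — too small.
Try y = 1.34 m: A R^(2/3) = 3.699 — too large.
Try y = 1.14 m: A R^(2/3) = 2.403 — close enough.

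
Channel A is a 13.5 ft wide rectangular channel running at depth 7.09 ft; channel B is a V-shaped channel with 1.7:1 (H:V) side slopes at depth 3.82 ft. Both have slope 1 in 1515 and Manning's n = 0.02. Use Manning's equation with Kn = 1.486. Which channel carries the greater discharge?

Channel A: Flow area A = b·y = 13.5 × 7.09 = 95.72 ft². Wetted perimeter P = b + 2y = 13.5 + 2×7.09 = 27.68 ft. Hydraulic radius R = A/P = 95.72/27.68 = 3.458 ft. Q_A = (1.486/0.02)·95.72·3.458^(2/3)·√0.0006601 = 417.8 ft³/s.
Channel B: For a triangular section with side slope z = 1.7: A = zy² = 1.7×3.82² = 24.81 ft²; P = 2y√(1+z²) = 2×3.82×1.972 = 15.07 ft. Hydraulic radius R = A/P = 24.81/15.07 = 1.646 ft. Q_B = (1.486/0.02)·24.81·1.646^(2/3)·√0.0006601 = 66.02 ft³/s.
Q_A = 417.8 ft³/s vs Q_B = 66.02 ft³/s, so channel A carries more.

channel A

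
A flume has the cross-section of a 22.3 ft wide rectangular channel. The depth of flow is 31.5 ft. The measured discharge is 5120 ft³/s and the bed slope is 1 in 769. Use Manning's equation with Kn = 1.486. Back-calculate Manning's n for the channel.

n = 0.03

Flow area A = b·y = 22.3 × 31.5 = 702.5 ft². Wetted perimeter P = b + 2y = 22.3 + 2×31.5 = 85.3 ft.
Hydraulic radius R = A/P = 702.5/85.3 = 8.235 ft.
Rearranging Manning's equation: n = (1.486/Q) A R^(2/3) S^(1/2) = (1.486/5120) × 702.5 × 8.235^(2/3) × √0.0013 = 0.03.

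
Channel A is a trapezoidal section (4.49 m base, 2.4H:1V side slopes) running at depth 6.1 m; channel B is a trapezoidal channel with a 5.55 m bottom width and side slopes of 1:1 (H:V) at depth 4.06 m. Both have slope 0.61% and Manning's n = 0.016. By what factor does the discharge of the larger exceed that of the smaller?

3.76

Channel A: With bottom width b = 4.49 m and side slope z = 2.4: A = (b + zy)y = (4.49 + 2.4×6.1)×6.1 = 116.7 m²; P = b + 2y√(1+z²) = 4.49 + 2×6.1×2.6 = 36.21 m. Hydraulic radius R = A/P = 116.7/36.21 = 3.223 m. Q_A = (1/0.016)·116.7·3.223^(2/3)·√0.0061 = 1243 m³/s.
Channel B: With bottom width b = 5.55 m and side slope z = 1: A = (b + zy)y = (5.55 + 1×4.06)×4.06 = 39.02 m²; P = b + 2y√(1+z²) = 5.55 + 2×4.06×1.414 = 17.03 m. Hydraulic radius R = A/P = 39.02/17.03 = 2.291 m. Q_B = (1/0.016)·39.02·2.291^(2/3)·√0.0061 = 330.9 m³/s.
The larger discharge is 1243 m³/s and the smaller is 330.9 m³/s; the ratio is 3.76.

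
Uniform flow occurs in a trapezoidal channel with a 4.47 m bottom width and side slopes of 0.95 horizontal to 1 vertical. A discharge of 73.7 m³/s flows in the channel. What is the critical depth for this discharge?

At critical depth, Q² T / (g A³) = 1, i.e. A³/T = Q²/g = 73.7²/9.81 = 553.7.
Trying y = 2.24 m: A³/T = 370 — short.
Trying y = 2.51 m: A³/T = 551.2 — close enough.

y_c = 2.51 m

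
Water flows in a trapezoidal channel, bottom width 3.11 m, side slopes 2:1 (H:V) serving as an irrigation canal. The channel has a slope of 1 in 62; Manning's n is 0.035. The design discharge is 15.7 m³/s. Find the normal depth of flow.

y_n = 1.05 m

Manning's equation rearranged: A R^(2/3) = nQ / (1·√S) = 0.035 × 15.7 / (√0.01613) = 4.327.
Try y = 1.2 m: A R^(2/3) = 5.603 — over.
Try y = 0.908 m: A R^(2/3) = 3.265 — short.
Try y = 1.05 m: A R^(2/3) = 4.316 — close enough.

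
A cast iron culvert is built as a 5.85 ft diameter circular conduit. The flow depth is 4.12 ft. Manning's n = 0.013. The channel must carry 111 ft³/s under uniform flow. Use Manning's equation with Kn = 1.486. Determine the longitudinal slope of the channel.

S = 0.0011

For a circular section of diameter D = 5.85 ft at depth y = 4.12 ft, the central angle is θ = 2 arccos(1 − 2y/D) = 3.983 rad. Then A = (D²/8)(θ − sin θ) = 20.23 ft² and P = Dθ/2 = 11.65 ft.
Hydraulic radius R = A/P = 20.23/11.65 = 1.736 ft.
From Manning's equation, S = [nQ / (1.486 A R^(2/3))]² = [0.013 × 111 / (1.486 × 20.23 × 1.736^(2/3))]² = 0.0011.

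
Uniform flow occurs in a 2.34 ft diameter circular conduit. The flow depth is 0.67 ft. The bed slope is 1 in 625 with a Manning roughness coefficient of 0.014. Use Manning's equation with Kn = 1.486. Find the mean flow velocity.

V = 2.25 ft/s

For a circular section of diameter D = 2.34 ft at depth y = 0.67 ft, the central angle is θ = 2 arccos(1 − 2y/D) = 2.258 rad. Then A = (D²/8)(θ − sin θ) = 1.017 ft² and P = Dθ/2 = 2.642 ft.
Hydraulic radius R = A/P = 1.017/2.642 = 0.3848 ft.
From Manning's equation, V = (1.486/n) R^(2/3) S^(1/2) = (1.486/0.014) × 0.3848^(2/3) × 0.0016^(1/2) = 2.25 ft/s.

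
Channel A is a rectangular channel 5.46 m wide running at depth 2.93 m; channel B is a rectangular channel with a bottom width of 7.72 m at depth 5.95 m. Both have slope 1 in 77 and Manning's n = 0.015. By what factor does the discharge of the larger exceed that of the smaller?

4.02

Channel A: Flow area A = b·y = 5.46 × 2.93 = 16 m². Wetted perimeter P = b + 2y = 5.46 + 2×2.93 = 11.32 m. Hydraulic radius R = A/P = 16/11.32 = 1.413 m. Q_A = (1/0.015)·16·1.413^(2/3)·√0.01299 = 153.1 m³/s.
Channel B: Flow area A = b·y = 7.72 × 5.95 = 45.93 m². Wetted perimeter P = b + 2y = 7.72 + 2×5.95 = 19.62 m. Hydraulic radius R = A/P = 45.93/19.62 = 2.341 m. Q_B = (1/0.015)·45.93·2.341^(2/3)·√0.01299 = 615.3 m³/s.
The larger discharge is 615.3 m³/s and the smaller is 153.1 m³/s; the ratio is 4.02.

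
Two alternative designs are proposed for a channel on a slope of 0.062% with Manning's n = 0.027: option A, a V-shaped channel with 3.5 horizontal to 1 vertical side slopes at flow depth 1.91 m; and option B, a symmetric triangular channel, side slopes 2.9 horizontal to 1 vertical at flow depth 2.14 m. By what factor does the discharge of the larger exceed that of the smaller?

Channel A: For a triangular section with side slope z = 3.5: A = zy² = 3.5×1.91² = 12.77 m²; P = 2y√(1+z²) = 2×1.91×3.64 = 13.91 m. Hydraulic radius R = A/P = 12.77/13.91 = 0.9183 m. Q_A = (1/0.027)·12.77·0.9183^(2/3)·√0.00062 = 11.12 m³/s.
Channel B: For a triangular section with side slope z = 2.9: A = zy² = 2.9×2.14² = 13.28 m²; P = 2y√(1+z²) = 2×2.14×3.068 = 13.13 m. Hydraulic radius R = A/P = 13.28/13.13 = 1.012 m. Q_B = (1/0.027)·13.28·1.012^(2/3)·√0.00062 = 12.34 m³/s.
The larger discharge is 12.34 m³/s and the smaller is 11.12 m³/s; the ratio is 1.11.

1.11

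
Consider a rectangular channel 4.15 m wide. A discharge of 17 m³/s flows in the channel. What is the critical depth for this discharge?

For a rectangular channel, critical depth y_c = (q²/g)^(1/3) where q = Q/b = 17/4.15 = 4.096 m²/s.
So y_c = (4.096²/9.81)^(1/3) = 1.2 m.

y_c = 1.2 m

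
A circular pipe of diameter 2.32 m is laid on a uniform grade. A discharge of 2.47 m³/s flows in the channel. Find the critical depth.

At critical depth, Q² T / (g A³) = 1, i.e. A³/T = Q²/g = 2.47²/9.81 = 0.6219.
At y = 0.87 m: A³/T = 1.351 — too large.
At y = 0.619 m: A³/T = 0.362 — too small.
At y = 0.712 m: A³/T = 0.6232 — ≈ 0.6219.

y_c = 0.712 m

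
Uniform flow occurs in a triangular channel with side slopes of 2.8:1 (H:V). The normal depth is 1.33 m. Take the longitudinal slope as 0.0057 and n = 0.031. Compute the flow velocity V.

For a triangular section with side slope z = 2.8: A = zy² = 2.8×1.33² = 4.953 m²; P = 2y√(1+z²) = 2×1.33×2.973 = 7.909 m.
Hydraulic radius R = A/P = 4.953/7.909 = 0.6263 m.
From Manning's equation, V = (1/n) R^(2/3) S^(1/2) = (1/0.031) × 0.6263^(2/3) × 0.0057^(1/2) = 1.78 m/s.

V = 1.78 m/s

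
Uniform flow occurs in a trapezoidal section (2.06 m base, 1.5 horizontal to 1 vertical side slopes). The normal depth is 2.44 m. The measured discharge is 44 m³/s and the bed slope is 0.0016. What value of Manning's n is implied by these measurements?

n = 0.015

With bottom width b = 2.06 m and side slope z = 1.5: A = (b + zy)y = (2.06 + 1.5×2.44)×2.44 = 13.96 m²; P = b + 2y√(1+z²) = 2.06 + 2×2.44×1.803 = 10.86 m.
Hydraulic radius R = A/P = 13.96/10.86 = 1.285 m.
Rearranging Manning's equation: n = (1/Q) A R^(2/3) S^(1/2) = (1/44) × 13.96 × 1.285^(2/3) × √0.0016 = 0.015.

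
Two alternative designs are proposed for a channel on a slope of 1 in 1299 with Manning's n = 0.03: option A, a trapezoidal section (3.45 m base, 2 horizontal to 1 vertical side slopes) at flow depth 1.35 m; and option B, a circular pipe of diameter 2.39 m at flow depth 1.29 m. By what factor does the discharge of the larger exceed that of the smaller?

Channel A: With bottom width b = 3.45 m and side slope z = 2: A = (b + zy)y = (3.45 + 2×1.35)×1.35 = 8.303 m²; P = b + 2y√(1+z²) = 3.45 + 2×1.35×2.236 = 9.487 m. Hydraulic radius R = A/P = 8.303/9.487 = 0.8751 m. Q_A = (1/0.03)·8.303·0.8751^(2/3)·√0.0007698 = 7.025 m³/s.
Channel B: For a circular section of diameter D = 2.39 m at depth y = 1.29 m, the central angle is θ = 2 arccos(1 − 2y/D) = 3.301 rad. Then A = (D²/8)(θ − sin θ) = 2.47 m² and P = Dθ/2 = 3.944 m. Hydraulic radius R = A/P = 2.47/3.944 = 0.6262 m. Q_B = (1/0.03)·2.47·0.6262^(2/3)·√0.0007698 = 1.672 m³/s.
The larger discharge is 7.025 m³/s and the smaller is 1.672 m³/s; the ratio is 4.2.

4.2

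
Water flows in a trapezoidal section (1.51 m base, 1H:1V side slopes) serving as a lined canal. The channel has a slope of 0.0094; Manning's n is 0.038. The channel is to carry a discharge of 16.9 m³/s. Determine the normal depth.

y_n = 1.96 m

Manning's equation rearranged: A R^(2/3) = nQ / (1·√S) = 0.038 × 16.9 / (√0.0094) = 6.624.
At y = 1.72 m: A R^(2/3) = 5.069 — too small.
At y = 2.34 m: A R^(2/3) = 9.648 — too large.
At y = 1.96 m: A R^(2/3) = 6.638 — close enough.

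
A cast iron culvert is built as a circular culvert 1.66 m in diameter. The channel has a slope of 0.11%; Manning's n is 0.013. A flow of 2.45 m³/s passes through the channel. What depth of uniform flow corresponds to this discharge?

Manning's equation rearranged: A R^(2/3) = nQ / (1·√S) = 0.013 × 2.45 / (√0.0011) = 0.9603.
Trying y = 0.808 m: A R^(2/3) = 0.5751 — short.
Trying y = 1.12 m: A R^(2/3) = 0.9596 — ≈ 0.9603.

y_n = 1.12 m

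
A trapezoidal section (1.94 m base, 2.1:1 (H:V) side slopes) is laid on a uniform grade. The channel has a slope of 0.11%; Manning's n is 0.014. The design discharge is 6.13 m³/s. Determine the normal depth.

Manning's equation rearranged: A R^(2/3) = nQ / (1·√S) = 0.014 × 6.13 / (√0.0011) = 2.588.
Trying y = 1.08 m: A R^(2/3) = 3.419 — too large.
Trying y = 0.944 m: A R^(2/3) = 2.589 — close enough.

y_n = 0.944 m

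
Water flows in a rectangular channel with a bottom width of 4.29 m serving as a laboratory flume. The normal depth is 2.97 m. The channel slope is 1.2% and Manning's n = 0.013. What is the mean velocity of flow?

Flow area A = b·y = 4.29 × 2.97 = 12.74 m². Wetted perimeter P = b + 2y = 4.29 + 2×2.97 = 10.23 m.
Hydraulic radius R = A/P = 12.74/10.23 = 1.245 m.
From Manning's equation, V = (1/n) R^(2/3) S^(1/2) = (1/0.013) × 1.245^(2/3) × 0.012^(1/2) = 9.75 m/s.

V = 9.75 m/s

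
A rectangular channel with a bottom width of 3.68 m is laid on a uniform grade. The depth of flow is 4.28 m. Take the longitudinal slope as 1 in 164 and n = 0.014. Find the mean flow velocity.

Flow area A = b·y = 3.68 × 4.28 = 15.75 m². Wetted perimeter P = b + 2y = 3.68 + 2×4.28 = 12.24 m.
Hydraulic radius R = A/P = 15.75/12.24 = 1.287 m.
From Manning's equation, V = (1/n) R^(2/3) S^(1/2) = (1/0.014) × 1.287^(2/3) × 0.006098^(1/2) = 6.6 m/s.

V = 6.6 m/s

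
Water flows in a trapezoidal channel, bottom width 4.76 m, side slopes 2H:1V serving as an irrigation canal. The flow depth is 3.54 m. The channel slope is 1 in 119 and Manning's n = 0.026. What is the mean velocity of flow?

V = 5.66 m/s

With bottom width b = 4.76 m and side slope z = 2: A = (b + zy)y = (4.76 + 2×3.54)×3.54 = 41.91 m²; P = b + 2y√(1+z²) = 4.76 + 2×3.54×2.236 = 20.59 m.
Hydraulic radius R = A/P = 41.91/20.59 = 2.035 m.
From Manning's equation, V = (1/n) R^(2/3) S^(1/2) = (1/0.026) × 2.035^(2/3) × 0.008403^(1/2) = 5.66 m/s.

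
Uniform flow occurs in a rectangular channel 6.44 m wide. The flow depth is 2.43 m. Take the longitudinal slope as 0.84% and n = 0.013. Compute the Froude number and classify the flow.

Flow area A = b·y = 6.44 × 2.43 = 15.65 m². Wetted perimeter P = b + 2y = 6.44 + 2×2.43 = 11.3 m.
Hydraulic radius R = A/P = 15.65/11.3 = 1.385 m.
V = (1/n) R^(2/3) √S = (1/0.013) × 1.385^(2/3) × √0.0084 = 8.759 m/s. Hydraulic depth D_h = A/T = 15.65/6.44 = 2.43 m.
Froude number Fr = V/√(g·D_h) = 8.759/√(9.81×2.43) = 1.79, which is greater than 1, so the flow is supercritical.

supercritical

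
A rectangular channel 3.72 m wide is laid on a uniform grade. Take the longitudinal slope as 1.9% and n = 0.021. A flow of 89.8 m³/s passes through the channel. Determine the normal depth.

y_n = 3.28 m

Manning's equation rearranged: A R^(2/3) = nQ / (1·√S) = 0.021 × 89.8 / (√0.019) = 13.68.
Trying y = 3.94 m: A R^(2/3) = 17.13 — high.
Trying y = 3.28 m: A R^(2/3) = 13.68 — close enough.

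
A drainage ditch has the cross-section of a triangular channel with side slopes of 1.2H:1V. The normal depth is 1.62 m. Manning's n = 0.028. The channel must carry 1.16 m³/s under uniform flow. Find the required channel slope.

S = 0.0002

For a triangular section with side slope z = 1.2: A = zy² = 1.2×1.62² = 3.149 m²; P = 2y√(1+z²) = 2×1.62×1.562 = 5.061 m.
Hydraulic radius R = A/P = 3.149/5.061 = 0.6223 m.
From Manning's equation, S = [nQ / (1 A R^(2/3))]² = [0.028 × 1.16 / (1 × 3.149 × 0.6223^(2/3))]² = 0.0002.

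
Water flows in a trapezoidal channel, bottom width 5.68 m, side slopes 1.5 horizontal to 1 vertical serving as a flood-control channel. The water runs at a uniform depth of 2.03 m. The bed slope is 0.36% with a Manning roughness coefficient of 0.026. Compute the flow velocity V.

V = 2.84 m/s

With bottom width b = 5.68 m and side slope z = 1.5: A = (b + zy)y = (5.68 + 1.5×2.03)×2.03 = 17.71 m²; P = b + 2y√(1+z²) = 5.68 + 2×2.03×1.803 = 13 m.
Hydraulic radius R = A/P = 17.71/13 = 1.363 m.
From Manning's equation, V = (1/n) R^(2/3) S^(1/2) = (1/0.026) × 1.363^(2/3) × 0.0036^(1/2) = 2.84 m/s.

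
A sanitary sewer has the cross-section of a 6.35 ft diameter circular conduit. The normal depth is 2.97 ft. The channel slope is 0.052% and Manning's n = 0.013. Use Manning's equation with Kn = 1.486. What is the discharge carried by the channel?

For a circular section of diameter D = 6.35 ft at depth y = 2.97 ft, the central angle is θ = 2 arccos(1 − 2y/D) = 3.012 rad. Then A = (D²/8)(θ − sin θ) = 14.53 ft² and P = Dθ/2 = 9.564 ft.
Hydraulic radius R = A/P = 14.53/9.564 = 1.52 ft.
Manning's equation: Q = (1.486/n) A R^(2/3) S^(1/2) = (1.486/0.013) × 14.53 × 1.52^(2/3) × 0.00052^(1/2) = 50.1 ft³/s.

Q = 50.1 ft³/s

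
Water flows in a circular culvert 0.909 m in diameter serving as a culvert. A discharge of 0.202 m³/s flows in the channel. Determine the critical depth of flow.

y_c = 0.257 m

At critical depth, Q² T / (g A³) = 1, i.e. A³/T = Q²/g = 0.202²/9.81 = 0.004159.
At y = 0.206 m: A³/T = 0.001769 — too small.
At y = 0.257 m: A³/T = 0.004187 — close enough.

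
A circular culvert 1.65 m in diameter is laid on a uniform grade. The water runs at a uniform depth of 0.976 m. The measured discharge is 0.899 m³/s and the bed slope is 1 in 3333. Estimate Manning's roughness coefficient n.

For a circular section of diameter D = 1.65 m at depth y = 0.976 m, the central angle is θ = 2 arccos(1 − 2y/D) = 3.51 rad. Then A = (D²/8)(θ − sin θ) = 1.317 m² and P = Dθ/2 = 2.896 m.
Hydraulic radius R = A/P = 1.317/2.896 = 0.4548 m.
Rearranging Manning's equation: n = (1/Q) A R^(2/3) S^(1/2) = (1/0.899) × 1.317 × 0.4548^(2/3) × √0.0003 = 0.015.

n = 0.015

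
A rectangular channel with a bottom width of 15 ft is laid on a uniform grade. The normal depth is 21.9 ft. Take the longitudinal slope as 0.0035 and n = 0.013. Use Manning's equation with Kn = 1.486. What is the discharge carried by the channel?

Flow area A = b·y = 15 × 21.9 = 328.5 ft². Wetted perimeter P = b + 2y = 15 + 2×21.9 = 58.8 ft.
Hydraulic radius R = A/P = 328.5/58.8 = 5.587 ft.
Manning's equation: Q = (1.486/n) A R^(2/3) S^(1/2) = (1.486/0.013) × 328.5 × 5.587^(2/3) × 0.0035^(1/2) = 6990 ft³/s.

Q = 6990 ft³/s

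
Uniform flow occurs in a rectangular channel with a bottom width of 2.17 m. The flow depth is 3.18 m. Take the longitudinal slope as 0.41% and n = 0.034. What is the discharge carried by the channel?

Q = 11.3 m³/s

Flow area A = b·y = 2.17 × 3.18 = 6.901 m². Wetted perimeter P = b + 2y = 2.17 + 2×3.18 = 8.53 m.
Hydraulic radius R = A/P = 6.901/8.53 = 0.809 m.
Manning's equation: Q = (1/n) A R^(2/3) S^(1/2) = (1/0.034) × 6.901 × 0.809^(2/3) × 0.0041^(1/2) = 11.3 m³/s.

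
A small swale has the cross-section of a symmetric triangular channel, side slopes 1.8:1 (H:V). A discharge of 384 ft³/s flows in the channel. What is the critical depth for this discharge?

At critical depth, Q² T / (g A³) = 1, i.e. A³/T = Q²/g = 384²/32.2 = 4579.
Trying y = 3.63 ft: A³/T = 1021 — low.
Trying y = 5.75 ft: A³/T = 10180 — high.
Trying y = 4.9 ft: A³/T = 4576 — ≈ 4579.

y_c = 4.9 ft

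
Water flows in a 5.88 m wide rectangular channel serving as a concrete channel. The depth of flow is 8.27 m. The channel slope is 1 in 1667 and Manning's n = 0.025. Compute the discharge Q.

Flow area A = b·y = 5.88 × 8.27 = 48.63 m². Wetted perimeter P = b + 2y = 5.88 + 2×8.27 = 22.42 m.
Hydraulic radius R = A/P = 48.63/22.42 = 2.169 m.
Manning's equation: Q = (1/n) A R^(2/3) S^(1/2) = (1/0.025) × 48.63 × 2.169^(2/3) × 0.0005999^(1/2) = 79.8 m³/s.

Q = 79.8 m³/s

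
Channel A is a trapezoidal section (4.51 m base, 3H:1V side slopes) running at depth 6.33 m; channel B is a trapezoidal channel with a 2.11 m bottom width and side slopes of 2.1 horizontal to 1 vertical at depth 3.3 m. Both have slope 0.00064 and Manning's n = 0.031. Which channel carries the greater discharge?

Channel A: With bottom width b = 4.51 m and side slope z = 3: A = (b + zy)y = (4.51 + 3×6.33)×6.33 = 148.8 m²; P = b + 2y√(1+z²) = 4.51 + 2×6.33×3.162 = 44.54 m. Hydraulic radius R = A/P = 148.8/44.54 = 3.339 m. Q_A = (1/0.031)·148.8·3.339^(2/3)·√0.00064 = 271.2 m³/s.
Channel B: With bottom width b = 2.11 m and side slope z = 2.1: A = (b + zy)y = (2.11 + 2.1×3.3)×3.3 = 29.83 m²; P = b + 2y√(1+z²) = 2.11 + 2×3.3×2.326 = 17.46 m. Hydraulic radius R = A/P = 29.83/17.46 = 1.708 m. Q_B = (1/0.031)·29.83·1.708^(2/3)·√0.00064 = 34.79 m³/s.
Q_A = 271.2 m³/s vs Q_B = 34.79 m³/s, so channel A carries more.

channel A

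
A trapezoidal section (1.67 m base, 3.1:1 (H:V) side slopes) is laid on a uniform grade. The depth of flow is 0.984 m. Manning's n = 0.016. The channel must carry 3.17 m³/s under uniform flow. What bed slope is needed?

S = 0.000249

With bottom width b = 1.67 m and side slope z = 3.1: A = (b + zy)y = (1.67 + 3.1×0.984)×0.984 = 4.645 m²; P = b + 2y√(1+z²) = 1.67 + 2×0.984×3.257 = 8.08 m.
Hydraulic radius R = A/P = 4.645/8.08 = 0.5748 m.
From Manning's equation, S = [nQ / (1 A R^(2/3))]² = [0.016 × 3.17 / (1 × 4.645 × 0.5748^(2/3))]² = 0.000249.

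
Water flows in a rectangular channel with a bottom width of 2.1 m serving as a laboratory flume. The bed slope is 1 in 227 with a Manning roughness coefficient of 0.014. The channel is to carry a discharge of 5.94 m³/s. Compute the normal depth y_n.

Manning's equation rearranged: A R^(2/3) = nQ / (1·√S) = 0.014 × 5.94 / (√0.004405) = 1.253.
Try y = 0.798 m: A R^(2/3) = 0.989 — too small.
Try y = 0.949 m: A R^(2/3) = 1.253 — matches.

y_n = 0.949 m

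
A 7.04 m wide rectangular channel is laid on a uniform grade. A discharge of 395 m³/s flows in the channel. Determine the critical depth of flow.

For a rectangular channel, critical depth y_c = (q²/g)^(1/3) where q = Q/b = 395/7.04 = 56.11 m²/s.
So y_c = (56.11²/9.81)^(1/3) = 6.85 m.

y_c = 6.85 m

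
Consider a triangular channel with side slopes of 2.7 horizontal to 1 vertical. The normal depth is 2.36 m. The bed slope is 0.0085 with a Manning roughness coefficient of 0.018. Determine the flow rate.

For a triangular section with side slope z = 2.7: A = zy² = 2.7×2.36² = 15.04 m²; P = 2y√(1+z²) = 2×2.36×2.879 = 13.59 m.
Hydraulic radius R = A/P = 15.04/13.59 = 1.107 m.
Manning's equation: Q = (1/n) A R^(2/3) S^(1/2) = (1/0.018) × 15.04 × 1.107^(2/3) × 0.0085^(1/2) = 82.4 m³/s.

Q = 82.4 m³/s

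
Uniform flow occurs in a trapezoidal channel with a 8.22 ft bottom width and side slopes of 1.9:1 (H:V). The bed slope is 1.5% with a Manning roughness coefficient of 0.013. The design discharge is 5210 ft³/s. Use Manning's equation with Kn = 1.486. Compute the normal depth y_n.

Manning's equation rearranged: A R^(2/3) = nQ / (1.486·√S) = 0.013 × 5210 / (1.486 × √0.015) = 372.1.
Trying y = 8.43 ft: A R^(2/3) = 565.1 — high.
Trying y = 6.97 ft: A R^(2/3) = 372 — ≈ 372.1.

y_n = 6.97 ft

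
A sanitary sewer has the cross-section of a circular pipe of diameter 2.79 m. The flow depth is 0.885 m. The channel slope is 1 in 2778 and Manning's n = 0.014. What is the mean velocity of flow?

For a circular section of diameter D = 2.79 m at depth y = 0.885 m, the central angle is θ = 2 arccos(1 − 2y/D) = 2.393 rad. Then A = (D²/8)(θ − sin θ) = 1.666 m² and P = Dθ/2 = 3.338 m.
Hydraulic radius R = A/P = 1.666/3.338 = 0.4991 m.
From Manning's equation, V = (1/n) R^(2/3) S^(1/2) = (1/0.014) × 0.4991^(2/3) × 0.00036^(1/2) = 0.853 m/s.

V = 0.853 m/s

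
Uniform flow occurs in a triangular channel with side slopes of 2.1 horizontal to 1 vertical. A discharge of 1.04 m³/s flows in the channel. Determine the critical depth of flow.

y_c = 0.549 m

At critical depth, Q² T / (g A³) = 1, i.e. A³/T = Q²/g = 1.04²/9.81 = 0.1103.
Trying y = 0.484 m: A³/T = 0.05856 — short.
Trying y = 0.646 m: A³/T = 0.2481 — over.
Trying y = 0.549 m: A³/T = 0.11 — ≈ 0.1103.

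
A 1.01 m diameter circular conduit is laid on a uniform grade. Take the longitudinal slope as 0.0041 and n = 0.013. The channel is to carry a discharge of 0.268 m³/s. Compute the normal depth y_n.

Manning's equation rearranged: A R^(2/3) = nQ / (1·√S) = 0.013 × 0.268 / (√0.0041) = 0.05441.
Trying y = 0.209 m: A R^(2/3) = 0.03003 — low.
Trying y = 0.342 m: A R^(2/3) = 0.07906 — high.
Trying y = 0.282 m: A R^(2/3) = 0.0545 — matches.

y_n = 0.282 m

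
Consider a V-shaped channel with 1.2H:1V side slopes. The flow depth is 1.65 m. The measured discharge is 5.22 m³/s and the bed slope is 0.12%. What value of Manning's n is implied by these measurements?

n = 0.016

For a triangular section with side slope z = 1.2: A = zy² = 1.2×1.65² = 3.267 m²; P = 2y√(1+z²) = 2×1.65×1.562 = 5.155 m.
Hydraulic radius R = A/P = 3.267/5.155 = 0.6338 m.
Rearranging Manning's equation: n = (1/Q) A R^(2/3) S^(1/2) = (1/5.22) × 3.267 × 0.6338^(2/3) × √0.0012 = 0.016.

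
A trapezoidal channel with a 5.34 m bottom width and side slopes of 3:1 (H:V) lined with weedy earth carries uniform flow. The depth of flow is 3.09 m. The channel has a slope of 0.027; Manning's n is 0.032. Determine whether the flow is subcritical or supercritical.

supercritical

With bottom width b = 5.34 m and side slope z = 3: A = (b + zy)y = (5.34 + 3×3.09)×3.09 = 45.14 m²; P = b + 2y√(1+z²) = 5.34 + 2×3.09×3.162 = 24.88 m.
Hydraulic radius R = A/P = 45.14/24.88 = 1.814 m.
V = (1/n) R^(2/3) √S = (1/0.032) × 1.814^(2/3) × √0.027 = 7.638 m/s. Hydraulic depth D_h = A/T = 45.14/23.88 = 1.89 m.
Froude number Fr = V/√(g·D_h) = 7.638/√(9.81×1.89) = 1.77, which is greater than 1, so the flow is supercritical.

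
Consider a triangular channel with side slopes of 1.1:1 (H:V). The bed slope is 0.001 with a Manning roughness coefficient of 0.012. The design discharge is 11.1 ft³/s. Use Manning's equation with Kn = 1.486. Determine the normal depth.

y_n = 1.83 ft

Manning's equation rearranged: A R^(2/3) = nQ / (1.486·√S) = 0.012 × 11.1 / (1.486 × √0.001) = 2.835.
Trying y = 1.44 ft: A R^(2/3) = 1.499 — too small.
Trying y = 2 ft: A R^(2/3) = 3.6 — too large.
Trying y = 1.83 ft: A R^(2/3) = 2.84 — ≈ 2.835.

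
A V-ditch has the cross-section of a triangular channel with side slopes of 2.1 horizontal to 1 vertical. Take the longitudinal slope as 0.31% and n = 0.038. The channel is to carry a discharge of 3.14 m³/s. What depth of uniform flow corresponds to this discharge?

Manning's equation rearranged: A R^(2/3) = nQ / (1·√S) = 0.038 × 3.14 / (√0.0031) = 2.143.
Trying y = 1.52 m: A R^(2/3) = 3.775 — over.
Trying y = 1.23 m: A R^(2/3) = 2.146 — ≈ 2.143.

y_n = 1.23 m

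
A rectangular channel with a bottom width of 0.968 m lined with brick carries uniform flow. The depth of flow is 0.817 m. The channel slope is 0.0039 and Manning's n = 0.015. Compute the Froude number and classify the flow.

subcritical

Flow area A = b·y = 0.968 × 0.817 = 0.7909 m². Wetted perimeter P = b + 2y = 0.968 + 2×0.817 = 2.602 m.
Hydraulic radius R = A/P = 0.7909/2.602 = 0.3039 m.
V = (1/n) R^(2/3) √S = (1/0.015) × 0.3039^(2/3) × √0.0039 = 1.882 m/s. Hydraulic depth D_h = A/T = 0.7909/0.968 = 0.817 m.
Froude number Fr = V/√(g·D_h) = 1.882/√(9.81×0.817) = 0.665, which is less than 1, so the flow is subcritical.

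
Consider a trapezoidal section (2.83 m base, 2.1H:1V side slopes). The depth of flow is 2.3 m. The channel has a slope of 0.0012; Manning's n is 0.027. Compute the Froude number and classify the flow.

With bottom width b = 2.83 m and side slope z = 2.1: A = (b + zy)y = (2.83 + 2.1×2.3)×2.3 = 17.62 m²; P = b + 2y√(1+z²) = 2.83 + 2×2.3×2.326 = 13.53 m.
Hydraulic radius R = A/P = 17.62/13.53 = 1.302 m.
V = (1/n) R^(2/3) √S = (1/0.027) × 1.302^(2/3) × √0.0012 = 1.53 m/s. Hydraulic depth D_h = A/T = 17.62/12.49 = 1.411 m.
Froude number Fr = V/√(g·D_h) = 1.53/√(9.81×1.411) = 0.411, which is less than 1, so the flow is subcritical.

subcritical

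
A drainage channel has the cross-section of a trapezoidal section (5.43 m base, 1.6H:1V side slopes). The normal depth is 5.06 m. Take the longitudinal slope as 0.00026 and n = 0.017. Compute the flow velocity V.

V = 1.88 m/s

With bottom width b = 5.43 m and side slope z = 1.6: A = (b + zy)y = (5.43 + 1.6×5.06)×5.06 = 68.44 m²; P = b + 2y√(1+z²) = 5.43 + 2×5.06×1.887 = 24.52 m.
Hydraulic radius R = A/P = 68.44/24.52 = 2.791 m.
From Manning's equation, V = (1/n) R^(2/3) S^(1/2) = (1/0.017) × 2.791^(2/3) × 0.00026^(1/2) = 1.88 m/s.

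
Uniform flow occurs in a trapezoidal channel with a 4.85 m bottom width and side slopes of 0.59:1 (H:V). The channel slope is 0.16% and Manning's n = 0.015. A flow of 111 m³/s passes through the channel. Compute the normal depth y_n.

Manning's equation rearranged: A R^(2/3) = nQ / (1·√S) = 0.015 × 111 / (√0.0016) = 41.62.
Trying y = 2.59 m: A R^(2/3) = 21.84 — short.
Trying y = 3.76 m: A R^(2/3) = 41.58 — close enough.

y_n = 3.76 m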